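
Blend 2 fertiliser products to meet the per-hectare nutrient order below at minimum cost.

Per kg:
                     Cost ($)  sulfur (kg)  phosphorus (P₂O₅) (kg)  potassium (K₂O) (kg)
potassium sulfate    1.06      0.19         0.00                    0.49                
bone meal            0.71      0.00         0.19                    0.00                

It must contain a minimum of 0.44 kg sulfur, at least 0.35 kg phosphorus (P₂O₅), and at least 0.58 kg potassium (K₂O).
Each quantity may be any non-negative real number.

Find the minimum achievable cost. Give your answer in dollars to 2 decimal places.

$3.76

Let x1 = kg of potassium sulfate, x2 = kg of bone meal.
Minimize 1.06x1 + 0.71x2 with:
  0.19x1 ≥ 0.44   (sulfur)
  0.19x2 ≥ 0.35   (phosphorus (P₂O₅))
  0.49x1 ≥ 0.58   (potassium (K₂O))
  x1, x2 ≥ 0.
Both inputs are positive at the optimum. The sulfur and phosphorus (P₂O₅) requirements are met with equality.
That vertex is x1 = 2.316, x2 = 1.842.
Hence cost = 1.06·2.316 + 0.71·1.842 = $3.7628.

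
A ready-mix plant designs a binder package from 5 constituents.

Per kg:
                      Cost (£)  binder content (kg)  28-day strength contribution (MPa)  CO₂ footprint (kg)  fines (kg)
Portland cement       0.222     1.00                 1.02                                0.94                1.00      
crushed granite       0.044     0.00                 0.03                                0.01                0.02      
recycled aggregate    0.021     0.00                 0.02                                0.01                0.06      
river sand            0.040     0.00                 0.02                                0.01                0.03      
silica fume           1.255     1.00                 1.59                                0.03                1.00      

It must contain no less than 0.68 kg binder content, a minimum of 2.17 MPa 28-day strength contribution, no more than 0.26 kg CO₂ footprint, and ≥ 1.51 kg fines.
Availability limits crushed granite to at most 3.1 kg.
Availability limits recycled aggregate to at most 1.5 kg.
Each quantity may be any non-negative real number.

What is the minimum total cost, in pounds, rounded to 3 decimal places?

Let x1 = kg of Portland cement, x2 = kg of crushed granite, x3 = kg of recycled aggregate, x4 = kg of river sand, x5 = kg of silica fume.
Minimize 0.222x1 + 0.044x2 + 0.021x3 + 0.04x4 + 1.255x5 s.t.:
  1x1 + 1x5 ≥ 0.68   (binder content)
  1.02x1 + 0.03x2 + 0.02x3 + 0.02x4 + 1.59x5 ≥ 2.17   (28-day strength contribution)
  0.94x1 + 0.01x2 + 0.01x3 + 0.01x4 + 0.03x5 ≤ 0.26   (CO₂ footprint)
  1x1 + 0.02x2 + 0.06x3 + 0.03x4 + 1x5 ≥ 1.51   (fines)
  x2 ≤ 3.1
  x3 ≤ 1.5
  x1, x2, x3, x4, x5 ≥ 0.
The cheapest feasible vertex uses only Portland cement, recycled aggregate, silica fume; crushed granite, river sand are not used. The 28-day strength contribution, CO₂ footprint, fines requirements are met with equality.
Solving gives x1 = 0.22357, x3 = 1.3722, x5 = 1.2041.
Hence cost = 0.222·0.22357 + 0.021·1.3722 + 1.255·1.2041 = £1.58959.

£1.590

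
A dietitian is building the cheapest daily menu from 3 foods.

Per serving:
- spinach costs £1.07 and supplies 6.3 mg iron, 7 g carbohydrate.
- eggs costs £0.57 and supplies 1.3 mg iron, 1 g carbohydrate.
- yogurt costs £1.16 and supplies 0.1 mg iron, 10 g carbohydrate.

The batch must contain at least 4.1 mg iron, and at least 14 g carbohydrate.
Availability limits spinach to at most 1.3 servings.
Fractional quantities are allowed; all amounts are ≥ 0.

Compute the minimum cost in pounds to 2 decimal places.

Set it up as a linear program. Let x1 = servings of spinach, x2 = servings of eggs, x3 = servings of yogurt.
min 1.07x1 + 0.57x2 + 1.16x3 with:
  6.3x1 + 1.3x2 + 0.1x3 ≥ 4.1   (iron)
  7x1 + 1x2 + 10x3 ≥ 14   (carbohydrate)
  x1 ≤ 1.3
  x1, x2, x3 ≥ 0.
The cheapest feasible vertex uses only spinach, yogurt; eggs is not used. Binding constraints: iron and carbohydrate.
That vertex is x1 = 0.6356, x3 = 0.9551.
Total cost: 1.07·0.6356 + 1.16·0.9551 = 1.7880.

£1.79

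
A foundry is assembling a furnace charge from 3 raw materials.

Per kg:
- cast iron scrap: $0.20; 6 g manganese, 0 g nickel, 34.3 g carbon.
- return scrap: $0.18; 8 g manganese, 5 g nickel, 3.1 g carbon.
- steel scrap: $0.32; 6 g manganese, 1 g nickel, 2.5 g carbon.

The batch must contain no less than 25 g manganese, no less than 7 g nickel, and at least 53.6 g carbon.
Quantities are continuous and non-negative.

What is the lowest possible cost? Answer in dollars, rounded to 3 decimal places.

$0.652

Let x1 = kg of cast iron scrap, x2 = kg of return scrap, x3 = kg of steel scrap.
Minimize 0.2x1 + 0.18x2 + 0.32x3 s.t.:
  6x1 + 8x2 + 6x3 ≥ 25   (manganese)
  5x2 + 1x3 ≥ 7   (nickel)
  34.3x1 + 3.1x2 + 2.5x3 ≥ 53.6   (carbon)
  x1, x2, x3 ≥ 0.
The cheapest feasible vertex uses only cast iron scrap, return scrap; steel scrap is not used. There the manganese and carbon constraints are tight.
Optimal quantities: cast iron scrap = 1.373 kg, return scrap = 2.095 kg.
Objective = 0.2·1.373 + 0.18·2.095 = 0.65170.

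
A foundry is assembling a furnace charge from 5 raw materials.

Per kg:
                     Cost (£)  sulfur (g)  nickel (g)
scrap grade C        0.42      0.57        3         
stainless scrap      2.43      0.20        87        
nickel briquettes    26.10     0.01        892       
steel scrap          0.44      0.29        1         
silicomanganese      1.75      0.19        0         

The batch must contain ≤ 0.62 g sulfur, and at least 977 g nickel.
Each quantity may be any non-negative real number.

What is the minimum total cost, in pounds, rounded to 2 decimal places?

£28.23

Let x1 = kg of scrap grade C, x2 = kg of stainless scrap, x3 = kg of nickel briquettes, x4 = kg of steel scrap, x5 = kg of silicomanganese.
min 0.42x1 + 2.43x2 + 26.1x3 + 0.44x4 + 1.75x5 with:
  0.57x1 + 0.2x2 + 0.01x3 + 0.29x4 + 0.19x5 ≤ 0.62   (sulfur)
  3x1 + 87x2 + 892x3 + 1x4 ≥ 977   (nickel)
  x1, x2, x3, x4, x5 ≥ 0.
At the optimum only stainless scrap, nickel briquettes are positive (scrap grade C, steel scrap, silicomanganese = 0). The sulfur and nickel requirements are met with equality.
Optimal quantities: stainless scrap = 3.06 kg, nickel briquettes = 0.7968 kg.
Cost = 2.43·3.06 + 26.1·0.7968 = 28.2323.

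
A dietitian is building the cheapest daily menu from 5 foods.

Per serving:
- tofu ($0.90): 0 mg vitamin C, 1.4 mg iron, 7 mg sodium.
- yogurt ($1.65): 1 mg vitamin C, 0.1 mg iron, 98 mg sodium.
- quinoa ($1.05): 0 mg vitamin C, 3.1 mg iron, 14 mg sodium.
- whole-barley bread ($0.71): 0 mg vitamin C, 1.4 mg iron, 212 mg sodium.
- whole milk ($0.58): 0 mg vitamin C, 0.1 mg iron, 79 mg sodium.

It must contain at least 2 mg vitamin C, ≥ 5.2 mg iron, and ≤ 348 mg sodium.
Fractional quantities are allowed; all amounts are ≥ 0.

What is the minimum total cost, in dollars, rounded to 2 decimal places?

$4.99

Let x1 = servings of tofu, x2 = servings of yogurt, x3 = servings of quinoa, x4 = servings of whole-barley bread, x5 = servings of whole milk.
min 0.9x1 + 1.65x2 + 1.05x3 + 0.71x4 + 0.58x5 with:
  1x2 ≥ 2   (vitamin C)
  1.4x1 + 0.1x2 + 3.1x3 + 1.4x4 + 0.1x5 ≥ 5.2   (iron)
  7x1 + 98x2 + 14x3 + 212x4 + 79x5 ≤ 348   (sodium)
  x1, x2, x3, x4, x5 ≥ 0.
The optimal basis is {yogurt, quinoa}; tofu, whole-barley bread, whole milk drop out. The vitamin C and iron requirements are met with equality.
Solving gives x2 = 2, x3 = 1.613.
Cost = 1.65·2 + 1.05·1.613 = 4.9937.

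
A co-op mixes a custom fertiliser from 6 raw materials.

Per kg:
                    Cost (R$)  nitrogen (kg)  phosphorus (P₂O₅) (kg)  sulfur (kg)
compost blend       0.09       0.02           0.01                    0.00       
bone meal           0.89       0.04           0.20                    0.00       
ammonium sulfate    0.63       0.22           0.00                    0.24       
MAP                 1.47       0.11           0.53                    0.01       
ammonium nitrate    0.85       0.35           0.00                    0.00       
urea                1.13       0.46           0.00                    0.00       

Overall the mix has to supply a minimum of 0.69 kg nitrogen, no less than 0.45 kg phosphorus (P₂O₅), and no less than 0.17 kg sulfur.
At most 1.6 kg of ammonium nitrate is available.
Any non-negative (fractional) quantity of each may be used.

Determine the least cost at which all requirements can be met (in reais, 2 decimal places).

Treat it as an LP. Let x1 = kg of compost blend, x2 = kg of bone meal, x3 = kg of ammonium sulfate, x4 = kg of MAP, x5 = kg of ammonium nitrate, x6 = kg of urea.
Minimise 0.09x1 + 0.89x2 + 0.63x3 + 1.47x4 + 0.85x5 + 1.13x6 s.t.:
  0.02x1 + 0.04x2 + 0.22x3 + 0.11x4 + 0.35x5 + 0.46x6 ≥ 0.69   (nitrogen)
  0.01x1 + 0.2x2 + 0.53x4 ≥ 0.45   (phosphorus (P₂O₅))
  0.24x3 + 0.01x4 ≥ 0.17   (sulfur)
  x5 ≤ 1.6
  x1, x2, x3, x4, x5, x6 ≥ 0.
At the optimum only ammonium sulfate, MAP, ammonium nitrate are positive (compost blend, bone meal, urea = 0). There the nitrogen, phosphorus (P₂O₅), sulfur constraints are tight.
That vertex is x3 = 0.673, x4 = 0.8491, x5 = 1.282.
Total cost: 0.63·0.673 + 1.47·0.8491 + 0.85·1.282 = 2.7619.

R$2.76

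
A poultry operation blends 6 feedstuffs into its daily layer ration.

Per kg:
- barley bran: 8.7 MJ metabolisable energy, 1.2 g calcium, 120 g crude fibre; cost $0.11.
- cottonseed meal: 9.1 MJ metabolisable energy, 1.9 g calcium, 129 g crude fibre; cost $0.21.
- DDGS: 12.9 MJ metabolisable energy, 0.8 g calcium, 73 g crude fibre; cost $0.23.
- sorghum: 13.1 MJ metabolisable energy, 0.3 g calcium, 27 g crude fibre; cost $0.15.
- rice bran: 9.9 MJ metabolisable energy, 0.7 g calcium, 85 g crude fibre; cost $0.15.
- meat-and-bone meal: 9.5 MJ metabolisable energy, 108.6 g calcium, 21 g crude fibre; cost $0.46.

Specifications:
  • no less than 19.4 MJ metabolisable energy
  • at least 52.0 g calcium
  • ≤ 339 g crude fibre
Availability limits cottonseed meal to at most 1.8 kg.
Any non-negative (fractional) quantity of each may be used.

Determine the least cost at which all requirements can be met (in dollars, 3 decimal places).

$0.389

Treat it as an LP. Let x1 = kg of barley bran, x2 = kg of cottonseed meal, x3 = kg of DDGS, x4 = kg of sorghum, x5 = kg of rice bran, x6 = kg of meat-and-bone meal.
Minimize 0.11x1 + 0.21x2 + 0.23x3 + 0.15x4 + 0.15x5 + 0.46x6 subject to:
  8.7x1 + 9.1x2 + 12.9x3 + 13.1x4 + 9.9x5 + 9.5x6 ≥ 19.4   (metabolisable energy)
  1.2x1 + 1.9x2 + 0.8x3 + 0.3x4 + 0.7x5 + 108.6x6 ≥ 52   (calcium)
  120x1 + 129x2 + 73x3 + 27x4 + 85x5 + 21x6 ≤ 339   (crude fibre)
  x2 ≤ 1.8
  x1, x2, x3, x4, x5, x6 ≥ 0.
The minimum-cost mix takes nothing from barley bran, cottonseed meal, DDGS, rice bran — only sorghum, meat-and-bone meal. Binding constraints: metabolisable energy and calcium.
Optimal quantities: sorghum = 1.136 kg, meat-and-bone meal = 0.4757 kg.
Objective = 0.15·1.136 + 0.46·0.4757 = 0.38922.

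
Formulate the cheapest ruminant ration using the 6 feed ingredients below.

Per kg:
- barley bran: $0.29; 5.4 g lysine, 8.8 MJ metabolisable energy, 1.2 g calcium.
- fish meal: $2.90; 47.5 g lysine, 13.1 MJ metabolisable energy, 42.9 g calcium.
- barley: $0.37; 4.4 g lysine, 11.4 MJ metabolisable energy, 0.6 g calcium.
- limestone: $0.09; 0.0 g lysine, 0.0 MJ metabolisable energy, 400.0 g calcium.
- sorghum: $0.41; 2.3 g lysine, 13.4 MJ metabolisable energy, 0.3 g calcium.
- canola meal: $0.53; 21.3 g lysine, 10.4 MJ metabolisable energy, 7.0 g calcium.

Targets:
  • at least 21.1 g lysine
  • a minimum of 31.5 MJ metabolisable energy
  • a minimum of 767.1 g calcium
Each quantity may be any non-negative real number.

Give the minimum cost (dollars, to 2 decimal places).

$1.23

This is a linear program. Let x1 = kg of barley bran, x2 = kg of fish meal, x3 = kg of barley, x4 = kg of limestone, x5 = kg of sorghum, x6 = kg of canola meal.
min 0.29x1 + 2.9x2 + 0.37x3 + 0.09x4 + 0.41x5 + 0.53x6 s.t.:
  5.4x1 + 47.5x2 + 4.4x3 + 2.3x5 + 21.3x6 ≥ 21.1   (lysine)
  8.8x1 + 13.1x2 + 11.4x3 + 13.4x5 + 10.4x6 ≥ 31.5   (metabolisable energy)
  1.2x1 + 42.9x2 + 0.6x3 + 400x4 + 0.3x5 + 7x6 ≥ 767.1   (calcium)
  x1, x2, x3, x4, x5, x6 ≥ 0.
The cheapest feasible vertex uses only barley bran, limestone, canola meal; fish meal, barley, sorghum are not used. Binding constraints: lysine, metabolisable energy, calcium.
Solving gives x1 = 3.439, x4 = 1.905, x6 = 0.1187.
Objective = 0.29·3.439 + 0.09·1.905 + 0.53·0.1187 = 1.2317.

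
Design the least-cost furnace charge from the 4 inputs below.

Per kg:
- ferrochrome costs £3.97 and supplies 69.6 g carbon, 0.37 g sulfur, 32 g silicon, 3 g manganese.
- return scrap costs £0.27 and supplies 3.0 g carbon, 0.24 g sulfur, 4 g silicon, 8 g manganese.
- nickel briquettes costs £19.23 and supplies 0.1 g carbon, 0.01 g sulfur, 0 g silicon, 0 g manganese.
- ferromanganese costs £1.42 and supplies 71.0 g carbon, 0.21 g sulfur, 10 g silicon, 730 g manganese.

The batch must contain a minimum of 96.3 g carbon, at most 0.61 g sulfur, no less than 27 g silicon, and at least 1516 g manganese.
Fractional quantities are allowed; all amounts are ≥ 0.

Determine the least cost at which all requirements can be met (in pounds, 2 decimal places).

£3.60

Set it up as a linear program. Let x1 = kg of ferrochrome, x2 = kg of return scrap, x3 = kg of nickel briquettes, x4 = kg of ferromanganese.
Minimise 3.97x1 + 0.27x2 + 19.23x3 + 1.42x4 subject to:
  69.6x1 + 3x2 + 0.1x3 + 71x4 ≥ 96.3   (carbon)
  0.37x1 + 0.24x2 + 0.01x3 + 0.21x4 ≤ 0.61   (sulfur)
  32x1 + 4x2 + 10x4 ≥ 27   (silicon)
  3x1 + 8x2 + 730x4 ≥ 1516   (manganese)
  x1, x2, x3, x4 ≥ 0.
The optimal basis is {ferrochrome, return scrap, ferromanganese}; nickel briquettes drops out. There the sulfur, silicon, manganese constraints are tight.
Optimal quantities: ferrochrome = 0.1307 kg, return scrap = 0.5286 kg, ferromanganese = 2.07 kg.
Hence cost = 3.97·0.1307 + 0.27·0.5286 + 1.42·2.07 = £3.6010.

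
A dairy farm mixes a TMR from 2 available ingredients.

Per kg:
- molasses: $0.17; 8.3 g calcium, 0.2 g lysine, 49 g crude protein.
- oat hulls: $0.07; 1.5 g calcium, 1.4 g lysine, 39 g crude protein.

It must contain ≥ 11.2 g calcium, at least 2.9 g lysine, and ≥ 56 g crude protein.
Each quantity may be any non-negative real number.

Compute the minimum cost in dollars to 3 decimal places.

Let x1 = kg of molasses, x2 = kg of oat hulls.
Minimize 0.17x1 + 0.07x2 subject to:
  8.3x1 + 1.5x2 ≥ 11.2   (calcium)
  0.2x1 + 1.4x2 ≥ 2.9   (lysine)
  49x1 + 39x2 ≥ 56   (crude protein)
  x1, x2 ≥ 0.
Both inputs are positive at the optimum. There the calcium and lysine constraints are tight.
Optimal quantities: molasses = 1.001 kg, oat hulls = 1.928 kg.
Hence cost = 0.17·1.001 + 0.07·1.928 = $0.30513.

$0.305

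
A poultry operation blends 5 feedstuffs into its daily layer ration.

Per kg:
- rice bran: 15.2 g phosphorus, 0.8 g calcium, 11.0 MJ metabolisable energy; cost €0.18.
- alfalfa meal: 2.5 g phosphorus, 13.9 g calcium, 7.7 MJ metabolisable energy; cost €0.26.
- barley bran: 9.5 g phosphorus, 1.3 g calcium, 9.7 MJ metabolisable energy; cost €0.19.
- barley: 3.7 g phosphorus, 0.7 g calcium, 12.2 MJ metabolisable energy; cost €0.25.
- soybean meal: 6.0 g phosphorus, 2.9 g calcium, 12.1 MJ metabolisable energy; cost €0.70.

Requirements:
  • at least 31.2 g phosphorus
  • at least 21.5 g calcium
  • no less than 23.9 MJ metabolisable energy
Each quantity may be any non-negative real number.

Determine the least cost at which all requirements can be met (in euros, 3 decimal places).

€0.702

Treat it as an LP. Let x1 = kg of rice bran, x2 = kg of alfalfa meal, x3 = kg of barley bran, x4 = kg of barley, x5 = kg of soybean meal.
min 0.18x1 + 0.26x2 + 0.19x3 + 0.25x4 + 0.7x5 subject to:
  15.2x1 + 2.5x2 + 9.5x3 + 3.7x4 + 6x5 ≥ 31.2   (phosphorus)
  0.8x1 + 13.9x2 + 1.3x3 + 0.7x4 + 2.9x5 ≥ 21.5   (calcium)
  11x1 + 7.7x2 + 9.7x3 + 12.2x4 + 12.1x5 ≥ 23.9   (metabolisable energy)
  x1, x2, x3, x4, x5 ≥ 0.
At the optimum only rice bran, alfalfa meal are positive (barley bran, barley, soybean meal = 0). Binding constraints: phosphorus and calcium.
Solving gives x1 = 1.815, x2 = 1.442.
Total cost: 0.18·1.815 + 0.26·1.442 = 0.70162.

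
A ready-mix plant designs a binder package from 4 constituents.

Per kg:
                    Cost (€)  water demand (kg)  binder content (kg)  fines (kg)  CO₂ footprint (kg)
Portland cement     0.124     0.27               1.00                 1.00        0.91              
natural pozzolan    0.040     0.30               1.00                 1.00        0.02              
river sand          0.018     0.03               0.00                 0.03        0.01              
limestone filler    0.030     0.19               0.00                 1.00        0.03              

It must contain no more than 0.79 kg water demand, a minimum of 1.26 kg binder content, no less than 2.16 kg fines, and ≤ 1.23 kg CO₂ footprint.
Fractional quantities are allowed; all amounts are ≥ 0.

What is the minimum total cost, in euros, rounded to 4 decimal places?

€0.0774

Treat it as an LP. Let x1 = kg of Portland cement, x2 = kg of natural pozzolan, x3 = kg of river sand, x4 = kg of limestone filler.
Minimize 0.124x1 + 0.04x2 + 0.018x3 + 0.03x4 with:
  0.27x1 + 0.3x2 + 0.03x3 + 0.19x4 ≤ 0.79   (water demand)
  1x1 + 1x2 ≥ 1.26   (binder content)
  1x1 + 1x2 + 0.03x3 + 1x4 ≥ 2.16   (fines)
  0.91x1 + 0.02x2 + 0.01x3 + 0.03x4 ≤ 1.23   (CO₂ footprint)
  x1, x2, x3, x4 ≥ 0.
The minimum-cost mix takes nothing from Portland cement, river sand — only natural pozzolan, limestone filler. The binder content and fines requirements are met with equality.
Optimal quantities: natural pozzolan = 1.26 kg, limestone filler = 0.9 kg.
Hence cost = 0.04·1.26 + 0.03·0.9 = €0.077400.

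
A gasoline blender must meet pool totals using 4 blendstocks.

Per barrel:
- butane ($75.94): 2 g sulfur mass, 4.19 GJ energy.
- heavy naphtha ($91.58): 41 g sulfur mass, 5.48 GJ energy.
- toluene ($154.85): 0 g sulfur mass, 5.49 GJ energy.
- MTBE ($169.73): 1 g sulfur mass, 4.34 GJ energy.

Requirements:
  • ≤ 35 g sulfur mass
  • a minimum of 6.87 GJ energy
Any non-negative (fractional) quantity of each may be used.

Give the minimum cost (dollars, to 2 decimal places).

Treat it as an LP. Let x1 = barrels of butane, x2 = barrels of heavy naphtha, x3 = barrels of toluene, x4 = barrels of MTBE.
Minimise 75.94x1 + 91.58x2 + 154.85x3 + 169.73x4 s.t.:
  2x1 + 41x2 + 1x4 ≤ 35   (sulfur mass)
  4.19x1 + 5.48x2 + 5.49x3 + 4.34x4 ≥ 6.87   (energy)
  x1, x2, x3, x4 ≥ 0.
The minimum-cost mix takes nothing from toluene, MTBE — only butane, heavy naphtha. There the sulfur mass and energy constraints are tight.
That vertex is x1 = 0.5588, x2 = 0.8264.
Total cost: 75.94·0.5588 + 91.58·0.8264 = 118.1170.

$118.12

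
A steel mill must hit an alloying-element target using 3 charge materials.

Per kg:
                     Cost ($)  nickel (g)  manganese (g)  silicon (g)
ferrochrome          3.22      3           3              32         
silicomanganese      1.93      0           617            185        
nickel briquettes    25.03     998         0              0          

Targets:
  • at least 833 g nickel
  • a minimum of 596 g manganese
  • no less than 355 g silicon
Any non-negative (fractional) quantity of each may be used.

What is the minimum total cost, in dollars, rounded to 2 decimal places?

$24.60

Let x1 = kg of ferrochrome, x2 = kg of silicomanganese, x3 = kg of nickel briquettes.
Minimize 3.22x1 + 1.93x2 + 25.03x3 with:
  3x1 + 998x3 ≥ 833   (nickel)
  3x1 + 617x2 ≥ 596   (manganese)
  32x1 + 185x2 ≥ 355   (silicon)
  x1, x2, x3 ≥ 0.
The minimum-cost mix takes nothing from ferrochrome — only silicomanganese, nickel briquettes. The nickel and silicon requirements are met with equality.
Optimal quantities: silicomanganese = 1.919 kg, nickel briquettes = 0.8347 kg.
Cost = 1.93·1.919 + 25.03·0.8347 = 24.5962.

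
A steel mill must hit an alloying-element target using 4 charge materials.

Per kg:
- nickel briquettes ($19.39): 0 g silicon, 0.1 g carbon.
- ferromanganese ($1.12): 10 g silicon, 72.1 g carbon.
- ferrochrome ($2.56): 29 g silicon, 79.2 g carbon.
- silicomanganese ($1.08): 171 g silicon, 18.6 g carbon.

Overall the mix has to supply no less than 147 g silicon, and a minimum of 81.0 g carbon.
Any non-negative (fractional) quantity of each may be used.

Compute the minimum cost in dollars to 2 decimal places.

$1.90

Set it up as a linear program. Let x1 = kg of nickel briquettes, x2 = kg of ferromanganese, x3 = kg of ferrochrome, x4 = kg of silicomanganese.
Minimize 19.39x1 + 1.12x2 + 2.56x3 + 1.08x4 subject to:
  10x2 + 29x3 + 171x4 ≥ 147   (silicon)
  0.1x1 + 72.1x2 + 79.2x3 + 18.6x4 ≥ 81   (carbon)
  x1, x2, x3, x4 ≥ 0.
The minimum-cost mix takes nothing from nickel briquettes, ferrochrome — only ferromanganese, silicomanganese. The silicon and carbon requirements are met with equality.
That vertex is x2 = 0.9155, x4 = 0.8061.
Total cost: 1.12·0.9155 + 1.08·0.8061 = 1.8959.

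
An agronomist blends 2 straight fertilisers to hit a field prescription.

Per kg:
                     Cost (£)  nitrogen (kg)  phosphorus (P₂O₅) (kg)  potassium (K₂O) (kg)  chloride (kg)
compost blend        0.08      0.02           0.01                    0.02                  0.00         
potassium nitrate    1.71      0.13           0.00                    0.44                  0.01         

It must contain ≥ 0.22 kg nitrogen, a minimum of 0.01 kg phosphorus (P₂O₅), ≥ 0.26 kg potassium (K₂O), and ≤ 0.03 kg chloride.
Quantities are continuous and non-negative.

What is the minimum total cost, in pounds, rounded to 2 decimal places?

£1.03

Set it up as a linear program. Let x1 = kg of compost blend, x2 = kg of potassium nitrate.
Minimize 0.08x1 + 1.71x2 s.t.:
  0.02x1 + 0.13x2 ≥ 0.22   (nitrogen)
  0.01x1 ≥ 0.01   (phosphorus (P₂O₅))
  0.02x1 + 0.44x2 ≥ 0.26   (potassium (K₂O))
  0.01x2 ≤ 0.03   (chloride)
  x1, x2 ≥ 0.
Both inputs are positive at the optimum. There the nitrogen and potassium (K₂O) constraints are tight.
So compost blend = 10.16 kg, potassium nitrate = 0.129 kg.
Hence cost = 0.08·10.16 + 1.71·0.129 = £1.0334.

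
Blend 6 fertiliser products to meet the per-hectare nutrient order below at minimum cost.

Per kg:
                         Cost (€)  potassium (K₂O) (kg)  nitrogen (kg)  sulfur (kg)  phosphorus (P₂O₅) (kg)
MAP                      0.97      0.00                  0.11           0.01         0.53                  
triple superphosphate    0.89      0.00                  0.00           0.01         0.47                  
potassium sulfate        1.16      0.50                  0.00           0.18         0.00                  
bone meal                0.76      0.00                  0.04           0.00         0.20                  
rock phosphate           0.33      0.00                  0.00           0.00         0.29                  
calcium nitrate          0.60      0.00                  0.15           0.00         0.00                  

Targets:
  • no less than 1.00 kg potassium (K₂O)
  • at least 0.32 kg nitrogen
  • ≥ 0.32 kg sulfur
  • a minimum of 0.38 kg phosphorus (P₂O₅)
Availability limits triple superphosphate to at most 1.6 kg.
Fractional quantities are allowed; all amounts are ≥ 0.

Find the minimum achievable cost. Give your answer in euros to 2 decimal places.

€3.98

Let x1 = kg of MAP, x2 = kg of triple superphosphate, x3 = kg of potassium sulfate, x4 = kg of bone meal, x5 = kg of rock phosphate, x6 = kg of calcium nitrate.
Minimize 0.97x1 + 0.89x2 + 1.16x3 + 0.76x4 + 0.33x5 + 0.6x6 subject to:
  0.5x3 ≥ 1   (potassium (K₂O))
  0.11x1 + 0.04x4 + 0.15x6 ≥ 0.32   (nitrogen)
  0.01x1 + 0.01x2 + 0.18x3 ≥ 0.32   (sulfur)
  0.53x1 + 0.47x2 + 0.2x4 + 0.29x5 ≥ 0.38   (phosphorus (P₂O₅))
  x2 ≤ 1.6
  x1, x2, x3, x4, x5, x6 ≥ 0.
The optimal basis is {MAP, potassium sulfate, calcium nitrate}; triple superphosphate, bone meal, rock phosphate drop out. There the potassium (K₂O), nitrogen, phosphorus (P₂O₅) constraints are tight.
That vertex is x1 = 0.717, x3 = 2, x6 = 1.608.
Objective = 0.97·0.717 + 1.16·2 + 0.6·1.608 = 3.9803.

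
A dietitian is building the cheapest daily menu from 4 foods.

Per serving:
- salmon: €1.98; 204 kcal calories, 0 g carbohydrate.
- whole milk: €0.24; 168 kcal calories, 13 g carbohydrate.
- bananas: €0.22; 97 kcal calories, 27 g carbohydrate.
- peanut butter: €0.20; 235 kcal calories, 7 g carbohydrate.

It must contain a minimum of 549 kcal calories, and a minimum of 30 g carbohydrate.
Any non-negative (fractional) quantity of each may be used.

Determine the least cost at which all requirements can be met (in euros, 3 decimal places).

€0.545

Let x1 = servings of salmon, x2 = servings of whole milk, x3 = servings of bananas, x4 = servings of peanut butter.
min 1.98x1 + 0.24x2 + 0.22x3 + 0.2x4 s.t.:
  204x1 + 168x2 + 97x3 + 235x4 ≥ 549   (calories)
  13x2 + 27x3 + 7x4 ≥ 30   (carbohydrate)
  x1, x2, x3, x4 ≥ 0.
At the optimum only bananas, peanut butter are positive (salmon, whole milk = 0). Binding constraints: calories and carbohydrate.
So bananas = 0.566 servings, peanut butter = 2.103 servings.
Objective = 0.22·0.566 + 0.2·2.103 = 0.54512.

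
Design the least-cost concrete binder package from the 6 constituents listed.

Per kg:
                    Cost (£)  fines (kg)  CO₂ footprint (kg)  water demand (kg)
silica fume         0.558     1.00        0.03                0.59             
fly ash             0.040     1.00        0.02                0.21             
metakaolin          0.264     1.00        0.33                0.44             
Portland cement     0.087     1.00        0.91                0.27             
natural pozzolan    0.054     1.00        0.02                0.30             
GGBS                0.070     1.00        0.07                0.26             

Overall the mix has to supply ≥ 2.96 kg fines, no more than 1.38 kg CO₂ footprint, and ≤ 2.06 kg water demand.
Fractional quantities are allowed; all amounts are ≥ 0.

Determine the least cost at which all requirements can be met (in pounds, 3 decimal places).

Let x1 = kg of silica fume, x2 = kg of fly ash, x3 = kg of metakaolin, x4 = kg of Portland cement, x5 = kg of natural pozzolan, x6 = kg of GGBS.
Minimise 0.558x1 + 0.04x2 + 0.264x3 + 0.087x4 + 0.054x5 + 0.07x6 s.t.:
  1x1 + 1x2 + 1x3 + 1x4 + 1x5 + 1x6 ≥ 2.96   (fines)
  0.03x1 + 0.02x2 + 0.33x3 + 0.91x4 + 0.02x5 + 0.07x6 ≤ 1.38   (CO₂ footprint)
  0.59x1 + 0.21x2 + 0.44x3 + 0.27x4 + 0.3x5 + 0.26x6 ≤ 2.06   (water demand)
  x1, x2, x3, x4, x5, x6 ≥ 0.
The optimal basis is {fly ash}; silica fume, metakaolin, Portland cement, natural pozzolan, GGBS drop out. There the fines constraint is tight.
Solving gives x2 = 2.96.
Objective = 0.04·2.96 = 0.11840.

£0.118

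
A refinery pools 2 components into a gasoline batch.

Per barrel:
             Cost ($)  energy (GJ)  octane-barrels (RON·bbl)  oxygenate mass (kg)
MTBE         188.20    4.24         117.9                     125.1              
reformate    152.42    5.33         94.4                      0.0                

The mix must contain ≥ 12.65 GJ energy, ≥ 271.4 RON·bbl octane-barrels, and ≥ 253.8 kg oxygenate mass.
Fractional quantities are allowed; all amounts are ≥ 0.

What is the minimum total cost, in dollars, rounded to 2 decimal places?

Let x1 = barrels of MTBE, x2 = barrels of reformate.
Minimise 188.2x1 + 152.42x2 s.t.:
  4.24x1 + 5.33x2 ≥ 12.65   (energy)
  117.9x1 + 94.4x2 ≥ 271.4   (octane-barrels)
  125.1x1 ≥ 253.8   (oxygenate mass)
  x1, x2 ≥ 0.
Both inputs are positive at the optimum. There the energy and oxygenate mass constraints are tight.
Optimal quantities: MTBE = 2.028777 barrels, reformate = 0.759472 barrels.
Total cost: 188.2·2.028777 + 152.42·0.759472 = 497.5746.

$497.57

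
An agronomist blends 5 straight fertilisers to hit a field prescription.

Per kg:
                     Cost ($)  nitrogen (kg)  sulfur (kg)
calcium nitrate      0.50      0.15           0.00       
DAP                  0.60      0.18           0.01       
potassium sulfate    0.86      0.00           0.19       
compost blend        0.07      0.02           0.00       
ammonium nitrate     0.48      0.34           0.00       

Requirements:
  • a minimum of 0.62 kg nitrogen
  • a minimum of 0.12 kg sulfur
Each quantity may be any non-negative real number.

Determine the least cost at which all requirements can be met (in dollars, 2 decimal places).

Set it up as a linear program. Let x1 = kg of calcium nitrate, x2 = kg of DAP, x3 = kg of potassium sulfate, x4 = kg of compost blend, x5 = kg of ammonium nitrate.
Minimize 0.5x1 + 0.6x2 + 0.86x3 + 0.07x4 + 0.48x5 s.t.:
  0.15x1 + 0.18x2 + 0.02x4 + 0.34x5 ≥ 0.62   (nitrogen)
  0.01x2 + 0.19x3 ≥ 0.12   (sulfur)
  x1, x2, x3, x4, x5 ≥ 0.
The cheapest feasible vertex uses only potassium sulfate, ammonium nitrate; calcium nitrate, DAP, compost blend are not used. Binding constraints: nitrogen and sulfur.
That vertex is x3 = 0.6316, x5 = 1.824.
Hence cost = 0.86·0.6316 + 0.48·1.824 = $1.4187.

$1.42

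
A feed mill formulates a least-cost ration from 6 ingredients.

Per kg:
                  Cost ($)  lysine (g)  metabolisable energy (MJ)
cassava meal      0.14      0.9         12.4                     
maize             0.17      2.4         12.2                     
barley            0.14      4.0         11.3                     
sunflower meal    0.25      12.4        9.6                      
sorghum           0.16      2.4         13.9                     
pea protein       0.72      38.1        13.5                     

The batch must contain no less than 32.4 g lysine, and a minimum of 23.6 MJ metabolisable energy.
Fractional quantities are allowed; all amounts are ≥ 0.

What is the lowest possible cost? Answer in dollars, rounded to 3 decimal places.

Let x1 = kg of cassava meal, x2 = kg of maize, x3 = kg of barley, x4 = kg of sunflower meal, x5 = kg of sorghum, x6 = kg of pea protein.
Minimise 0.14x1 + 0.17x2 + 0.14x3 + 0.25x4 + 0.16x5 + 0.72x6 with:
  0.9x1 + 2.4x2 + 4x3 + 12.4x4 + 2.4x5 + 38.1x6 ≥ 32.4   (lysine)
  12.4x1 + 12.2x2 + 11.3x3 + 9.6x4 + 13.9x5 + 13.5x6 ≥ 23.6   (metabolisable energy)
  x1, x2, x3, x4, x5, x6 ≥ 0.
At the optimum only sunflower meal, pea protein are positive (cassava meal, maize, barley, sorghum = 0). There the lysine and metabolisable energy constraints are tight.
Optimal quantities: sunflower meal = 2.328 kg, pea protein = 0.09276 kg.
Hence cost = 0.25·2.328 + 0.72·0.09276 = $0.64879.

$0.649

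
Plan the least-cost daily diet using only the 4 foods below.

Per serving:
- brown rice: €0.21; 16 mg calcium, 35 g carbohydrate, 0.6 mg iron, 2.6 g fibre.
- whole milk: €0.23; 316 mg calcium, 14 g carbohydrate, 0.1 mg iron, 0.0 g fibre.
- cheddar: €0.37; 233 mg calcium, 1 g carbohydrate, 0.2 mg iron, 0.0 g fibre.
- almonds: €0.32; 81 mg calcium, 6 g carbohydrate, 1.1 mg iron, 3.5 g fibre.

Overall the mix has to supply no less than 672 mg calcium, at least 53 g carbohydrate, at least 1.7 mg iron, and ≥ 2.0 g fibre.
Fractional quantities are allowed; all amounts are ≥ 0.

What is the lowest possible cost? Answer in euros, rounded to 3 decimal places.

Treat it as an LP. Let x1 = servings of brown rice, x2 = servings of whole milk, x3 = servings of cheddar, x4 = servings of almonds.
min 0.21x1 + 0.23x2 + 0.37x3 + 0.32x4 subject to:
  16x1 + 316x2 + 233x3 + 81x4 ≥ 672   (calcium)
  35x1 + 14x2 + 1x3 + 6x4 ≥ 53   (carbohydrate)
  0.6x1 + 0.1x2 + 0.2x3 + 1.1x4 ≥ 1.7   (iron)
  2.6x1 + 3.5x4 ≥ 2   (fibre)
  x1, x2, x3, x4 ≥ 0.
The optimal basis is {brown rice, whole milk, almonds}; cheddar drops out. Binding constraints: calcium, carbohydrate, iron.
Optimal quantities: brown rice = 0.6035 servings, whole milk = 1.827 servings, almonds = 1.05 servings.
Objective = 0.21·0.6035 + 0.23·1.827 + 0.32·1.05 = 0.88295.

€0.883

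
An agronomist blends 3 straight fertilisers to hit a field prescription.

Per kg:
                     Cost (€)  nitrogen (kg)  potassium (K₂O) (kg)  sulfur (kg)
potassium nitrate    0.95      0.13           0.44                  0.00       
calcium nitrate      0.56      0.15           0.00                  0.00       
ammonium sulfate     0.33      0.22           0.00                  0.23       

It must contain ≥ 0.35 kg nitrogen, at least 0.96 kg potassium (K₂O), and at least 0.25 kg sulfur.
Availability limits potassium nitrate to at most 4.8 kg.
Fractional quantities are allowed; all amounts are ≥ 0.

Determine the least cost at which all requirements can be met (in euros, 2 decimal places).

Set it up as a linear program. Let x1 = kg of potassium nitrate, x2 = kg of calcium nitrate, x3 = kg of ammonium sulfate.
Minimise 0.95x1 + 0.56x2 + 0.33x3 subject to:
  0.13x1 + 0.15x2 + 0.22x3 ≥ 0.35   (nitrogen)
  0.44x1 ≥ 0.96   (potassium (K₂O))
  0.23x3 ≥ 0.25   (sulfur)
  x1 ≤ 4.8
  x1, x2, x3 ≥ 0.
The minimum-cost mix takes nothing from calcium nitrate — only potassium nitrate, ammonium sulfate. The potassium (K₂O) and sulfur requirements are met with equality.
So potassium nitrate = 2.182 kg, ammonium sulfate = 1.087 kg.
Objective = 0.95·2.182 + 0.33·1.087 = 2.4316.

€2.43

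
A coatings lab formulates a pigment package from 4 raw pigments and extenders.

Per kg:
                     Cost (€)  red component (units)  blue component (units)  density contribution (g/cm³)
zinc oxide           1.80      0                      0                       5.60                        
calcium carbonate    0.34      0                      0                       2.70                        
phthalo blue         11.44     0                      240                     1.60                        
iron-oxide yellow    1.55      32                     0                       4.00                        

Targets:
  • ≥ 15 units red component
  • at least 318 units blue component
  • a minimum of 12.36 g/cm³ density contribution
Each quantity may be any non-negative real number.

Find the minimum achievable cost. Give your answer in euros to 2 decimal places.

€16.94

Let x1 = kg of zinc oxide, x2 = kg of calcium carbonate, x3 = kg of phthalo blue, x4 = kg of iron-oxide yellow.
min 1.8x1 + 0.34x2 + 11.44x3 + 1.55x4 subject to:
  32x4 ≥ 15   (red component)
  240x3 ≥ 318   (blue component)
  5.6x1 + 2.7x2 + 1.6x3 + 4x4 ≥ 12.36   (density contribution)
  x1, x2, x3, x4 ≥ 0.
At the optimum only calcium carbonate, phthalo blue, iron-oxide yellow are positive (zinc oxide = 0). Binding constraints: red component, blue component, density contribution.
So calcium carbonate = 3.098 kg, phthalo blue = 1.325 kg, iron-oxide yellow = 0.4688 kg.
Cost = 0.34·3.098 + 11.44·1.325 + 1.55·0.4688 = 16.9380.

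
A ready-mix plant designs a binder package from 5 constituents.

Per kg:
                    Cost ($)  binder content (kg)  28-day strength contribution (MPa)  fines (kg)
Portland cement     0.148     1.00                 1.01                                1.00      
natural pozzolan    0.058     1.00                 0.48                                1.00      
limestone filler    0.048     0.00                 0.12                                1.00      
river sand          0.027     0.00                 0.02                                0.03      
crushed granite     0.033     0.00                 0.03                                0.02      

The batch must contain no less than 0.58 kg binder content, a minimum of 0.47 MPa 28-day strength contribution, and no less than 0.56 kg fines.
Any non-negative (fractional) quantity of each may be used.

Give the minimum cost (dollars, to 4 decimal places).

Treat it as an LP. Let x1 = kg of Portland cement, x2 = kg of natural pozzolan, x3 = kg of limestone filler, x4 = kg of river sand, x5 = kg of crushed granite.
Minimise 0.148x1 + 0.058x2 + 0.048x3 + 0.027x4 + 0.033x5 with:
  1x1 + 1x2 ≥ 0.58   (binder content)
  1.01x1 + 0.48x2 + 0.12x3 + 0.02x4 + 0.03x5 ≥ 0.47   (28-day strength contribution)
  1x1 + 1x2 + 1x3 + 0.03x4 + 0.02x5 ≥ 0.56   (fines)
  x1, x2, x3, x4, x5 ≥ 0.
At the optimum only natural pozzolan is positive (Portland cement, limestone filler, river sand, crushed granite = 0). Binding constraint: 28-day strength contribution.
So natural pozzolan = 0.9792 kg.
Cost = 0.058·0.9792 = 0.056794.

$0.0568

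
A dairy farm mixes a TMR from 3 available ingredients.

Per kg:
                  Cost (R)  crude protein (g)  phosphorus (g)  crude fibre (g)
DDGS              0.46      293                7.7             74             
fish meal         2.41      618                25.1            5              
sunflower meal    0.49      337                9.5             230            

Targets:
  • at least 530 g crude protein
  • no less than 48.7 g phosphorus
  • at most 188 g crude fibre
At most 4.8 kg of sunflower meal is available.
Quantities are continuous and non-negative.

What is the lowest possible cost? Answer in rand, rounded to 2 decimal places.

R3.99

Set it up as a linear program. Let x1 = kg of DDGS, x2 = kg of fish meal, x3 = kg of sunflower meal.
Minimize 0.46x1 + 2.41x2 + 0.49x3 s.t.:
  293x1 + 618x2 + 337x3 ≥ 530   (crude protein)
  7.7x1 + 25.1x2 + 9.5x3 ≥ 48.7   (phosphorus)
  74x1 + 5x2 + 230x3 ≤ 188   (crude fibre)
  x3 ≤ 4.8
  x1, x2, x3 ≥ 0.
The optimal basis is {DDGS, fish meal}; sunflower meal drops out. Binding constraints: phosphorus and crude fibre.
So DDGS = 2.46 kg, fish meal = 1.185 kg.
Total cost: 0.46·2.46 + 2.41·1.185 = 3.9875.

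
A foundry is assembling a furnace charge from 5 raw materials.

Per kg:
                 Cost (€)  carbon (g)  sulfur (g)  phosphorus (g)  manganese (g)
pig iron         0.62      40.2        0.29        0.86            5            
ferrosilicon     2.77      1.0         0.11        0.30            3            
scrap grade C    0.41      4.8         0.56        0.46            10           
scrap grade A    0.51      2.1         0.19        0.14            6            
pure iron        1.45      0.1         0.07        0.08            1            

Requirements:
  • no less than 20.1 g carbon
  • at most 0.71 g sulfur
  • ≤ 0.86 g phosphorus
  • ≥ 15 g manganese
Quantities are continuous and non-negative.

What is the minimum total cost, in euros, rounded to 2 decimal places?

Let x1 = kg of pig iron, x2 = kg of ferrosilicon, x3 = kg of scrap grade C, x4 = kg of scrap grade A, x5 = kg of pure iron.
Minimize 0.62x1 + 2.77x2 + 0.41x3 + 0.51x4 + 1.45x5 with:
  40.2x1 + 1x2 + 4.8x3 + 2.1x4 + 0.1x5 ≥ 20.1   (carbon)
  0.29x1 + 0.11x2 + 0.56x3 + 0.19x4 + 0.07x5 ≤ 0.71   (sulfur)
  0.86x1 + 0.3x2 + 0.46x3 + 0.14x4 + 0.08x5 ≤ 0.86   (phosphorus)
  5x1 + 3x2 + 10x3 + 6x4 + 1x5 ≥ 15   (manganese)
  x1, x2, x3, x4, x5 ≥ 0.
The minimum-cost mix takes nothing from ferrosilicon, pure iron — only pig iron, scrap grade C, scrap grade A. Binding constraints: carbon, sulfur, manganese.
Solving gives x1 = 0.3602, x3 = 0.7709, x4 = 0.9151.
Objective = 0.62·0.3602 + 0.41·0.7709 + 0.51·0.9151 = 1.0061.

€1.01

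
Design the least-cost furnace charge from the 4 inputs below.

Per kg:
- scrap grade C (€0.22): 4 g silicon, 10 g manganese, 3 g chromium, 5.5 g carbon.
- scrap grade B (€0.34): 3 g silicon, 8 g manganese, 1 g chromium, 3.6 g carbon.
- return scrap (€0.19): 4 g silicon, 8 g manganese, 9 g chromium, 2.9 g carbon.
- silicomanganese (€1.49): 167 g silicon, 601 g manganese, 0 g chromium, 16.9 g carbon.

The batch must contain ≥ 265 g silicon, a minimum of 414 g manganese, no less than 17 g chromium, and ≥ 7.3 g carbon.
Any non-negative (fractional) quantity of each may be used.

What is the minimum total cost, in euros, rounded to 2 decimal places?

Treat it as an LP. Let x1 = kg of scrap grade C, x2 = kg of scrap grade B, x3 = kg of return scrap, x4 = kg of silicomanganese.
Minimize 0.22x1 + 0.34x2 + 0.19x3 + 1.49x4 with:
  4x1 + 3x2 + 4x3 + 167x4 ≥ 265   (silicon)
  10x1 + 8x2 + 8x3 + 601x4 ≥ 414   (manganese)
  3x1 + 1x2 + 9x3 ≥ 17   (chromium)
  5.5x1 + 3.6x2 + 2.9x3 + 16.9x4 ≥ 7.3   (carbon)
  x1, x2, x3, x4 ≥ 0.
At the optimum only return scrap, silicomanganese are positive (scrap grade C, scrap grade B = 0). The silicon and chromium requirements are met with equality.
Optimal quantities: return scrap = 1.889 kg, silicomanganese = 1.542 kg.
Cost = 0.19·1.889 + 1.49·1.542 = 2.6565.

€2.66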